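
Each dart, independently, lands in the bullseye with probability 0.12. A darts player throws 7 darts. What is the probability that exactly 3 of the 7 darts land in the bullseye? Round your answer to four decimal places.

0.0363

X ~ Binomial(n=7, p=0.12).
P(X=3) = C(7,3) · p^3 · (1−p)^4
= 35 · 0.001728 · 0.5997 = 0.036270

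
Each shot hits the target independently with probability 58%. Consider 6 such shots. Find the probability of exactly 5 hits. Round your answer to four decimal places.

X ~ Binomial(n=6, p=0.58).
P(X=5) = C(6,5) · p^5 · (1−p)^1
= 6 · 0.065636 · 0.42 = 0.165402

0.1654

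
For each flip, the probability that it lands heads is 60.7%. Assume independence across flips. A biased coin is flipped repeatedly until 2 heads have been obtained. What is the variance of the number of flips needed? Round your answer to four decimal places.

2.1333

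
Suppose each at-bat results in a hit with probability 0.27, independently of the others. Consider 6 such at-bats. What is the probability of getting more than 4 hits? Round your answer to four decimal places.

X ~ Binomial(6, 0.27); P(X ≥ 5) = Σ C(6,k) p^k (1−p)^(6−k) over k:
  k=5: C(6,5)·0.27^5·0.73^1 = 0.006285
  k=6: C(6,6)·0.27^6·0.73^0 = 0.000387
Total = 0.006672

0.0067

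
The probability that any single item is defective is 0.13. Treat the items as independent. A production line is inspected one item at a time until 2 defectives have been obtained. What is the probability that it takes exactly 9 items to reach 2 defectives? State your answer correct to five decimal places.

0.05100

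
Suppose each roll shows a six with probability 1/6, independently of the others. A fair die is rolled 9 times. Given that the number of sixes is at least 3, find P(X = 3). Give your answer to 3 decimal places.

0.731

X ~ Binomial(9, 0.166667). Want P(X=3 | X≥3) = P(X=3) / P(X≥3).
P(X=3) = C(9,3)·0.166667^3·0.833333^6 = 0.13024
P(X≥3) = 1 − 0.19381 − 0.34885 − 0.27908 = 0.17826
Ratio = 0.13024 / 0.17826 = 0.73061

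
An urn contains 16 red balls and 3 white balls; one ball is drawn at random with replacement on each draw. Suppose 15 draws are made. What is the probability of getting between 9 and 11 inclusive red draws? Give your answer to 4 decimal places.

X ~ Binomial(15, 0.842105); P(9 ≤ X ≤ 11) = Σ C(15,k) p^k (1−p)^(15−k) over k:
  k=9: C(15,9)·0.842105^9·0.157895^6 = 0.016516
  k=10: C(15,10)·0.842105^10·0.157895^5 = 0.052852
  k=11: C(15,11)·0.842105^11·0.157895^4 = 0.128125
Total = 0.197492

0.1975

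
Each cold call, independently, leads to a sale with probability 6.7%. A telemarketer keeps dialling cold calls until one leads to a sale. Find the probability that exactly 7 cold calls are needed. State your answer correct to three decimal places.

Geometric (trials to first success), p = 0.067.
P(Y = 7) = (1−p)^6 · p = 0.65961 · 0.067 = 0.04419

0.044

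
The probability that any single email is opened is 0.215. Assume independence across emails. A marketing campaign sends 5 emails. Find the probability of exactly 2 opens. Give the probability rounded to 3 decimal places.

X ~ Binomial(n=5, p=0.215).
P(X=2) = C(5,2) · p^2 · (1−p)^3
= 10 · 0.046225 · 0.48374 = 0.22361

0.224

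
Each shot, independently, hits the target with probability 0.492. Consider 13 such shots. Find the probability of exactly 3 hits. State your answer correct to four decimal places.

0.0390

X ~ Binomial(n=13, p=0.492).
P(X=3) = C(13,3) · p^3 · (1−p)^10
= 286 · 0.1191 · 0.0011446 = 0.038985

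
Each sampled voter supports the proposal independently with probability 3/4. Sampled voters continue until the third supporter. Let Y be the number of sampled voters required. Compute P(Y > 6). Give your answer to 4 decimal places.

0.0376

Needing more than 6 sampled voters ⇔ fewer than 3 successes in the first 6. With X ~ Binomial(6, 0.75), P(Y > 6) = P(X ≤ 2).
  k=0: C(6,0)·0.75^0·0.25^6 = 0.000244
  k=1: C(6,1)·0.75^1·0.25^5 = 0.004395
  k=2: C(6,2)·0.75^2·0.25^4 = 0.032959
P(X ≤ 2) = 0.037598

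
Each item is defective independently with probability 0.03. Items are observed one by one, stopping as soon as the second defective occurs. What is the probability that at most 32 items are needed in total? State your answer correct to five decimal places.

0.24927

Finishing within 32 items ⇔ at least 2 successes in the first 32. With X ~ Binomial(32, 0.03), P(Y ≤ 32) = 1 − P(X ≤ 1).
  k=0: C(32,0)·0.03^0·0.97^32 = 0.3773076
  k=1: C(32,1)·0.03^1·0.97^31 = 0.3734178
1 − 0.7507253 = 0.2492747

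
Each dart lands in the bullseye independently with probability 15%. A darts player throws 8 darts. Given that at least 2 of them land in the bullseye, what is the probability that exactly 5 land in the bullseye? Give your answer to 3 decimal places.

0.008

X ~ Binomial(8, 0.15). Want P(X=5 | X≥2) = P(X=5) / P(X≥2).
P(X=5) = C(8,5)·0.15^5·0.85^3 = 0.00261
P(X≥2) = 1 − 0.27249 − 0.38469 = 0.34282
Ratio = 0.00261 / 0.34282 = 0.00762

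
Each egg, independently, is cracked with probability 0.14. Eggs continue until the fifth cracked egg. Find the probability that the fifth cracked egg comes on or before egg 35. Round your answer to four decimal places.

0.5540

Finishing within 35 eggs ⇔ at least 5 successes in the first 35. With X ~ Binomial(35, 0.14), P(Y ≤ 35) = 1 − P(X ≤ 4).
  k=0: C(35,0)·0.14^0·0.86^35 = 0.005099
  k=1: C(35,1)·0.14^1·0.86^34 = 0.029050
  k=2: C(35,2)·0.14^2·0.86^33 = 0.080394
  k=3: C(35,3)·0.14^3·0.86^32 = 0.143961
  k=4: C(35,4)·0.14^4·0.86^31 = 0.187484
1 − 0.445987 = 0.554013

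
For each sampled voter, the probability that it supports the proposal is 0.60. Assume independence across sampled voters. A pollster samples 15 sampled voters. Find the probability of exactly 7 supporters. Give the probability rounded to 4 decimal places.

X ~ Binomial(n=15, p=0.60).
P(X=7) = C(15,7) · p^7 · (1−p)^8
= 6435 · 0.027994 · 0.00065536 = 0.118056

0.1181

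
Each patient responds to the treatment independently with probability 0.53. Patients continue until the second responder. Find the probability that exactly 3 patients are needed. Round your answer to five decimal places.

Y = trial on which the second success occurs; negative binomial, r=2, p=0.53.
P(Y=3) = C(2,1) · p^2 · (1−p)^1
= 2 · 0.2809 · 0.47 = 0.2640460

0.26405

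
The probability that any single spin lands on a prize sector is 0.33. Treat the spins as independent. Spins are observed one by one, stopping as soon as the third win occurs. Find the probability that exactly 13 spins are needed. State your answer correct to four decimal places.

Y = trial on which the third success occurs; negative binomial, r=3, p=0.33.
P(Y=13) = C(12,2) · p^3 · (1−p)^10
= 66 · 0.035937 · 0.018228 = 0.043235

0.0432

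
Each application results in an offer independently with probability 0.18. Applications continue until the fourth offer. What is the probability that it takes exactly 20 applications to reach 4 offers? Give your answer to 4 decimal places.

0.0425

Y = trial on which the fourth success occurs; negative binomial, r=4, p=0.18.
P(Y=20) = C(19,3) · p^4 · (1−p)^16
= 969 · 0.0010498 · 0.041785 = 0.042505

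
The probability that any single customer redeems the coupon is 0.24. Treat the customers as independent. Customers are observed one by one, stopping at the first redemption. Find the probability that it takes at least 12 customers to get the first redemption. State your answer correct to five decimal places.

0.04886

Y = number of customers to the first success; geometric, p = 0.24.
P(Y > 11) = P(first 11 all fail) = (1−p)^11 = 0.0488596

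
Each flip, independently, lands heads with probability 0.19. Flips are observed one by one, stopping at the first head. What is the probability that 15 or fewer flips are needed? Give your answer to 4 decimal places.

0.9576

Y = number of flips to the first success; geometric, p = 0.19.
P(Y ≤ 15) = 1 − (1−p)^15 = 1 − 0.042391 = 0.957609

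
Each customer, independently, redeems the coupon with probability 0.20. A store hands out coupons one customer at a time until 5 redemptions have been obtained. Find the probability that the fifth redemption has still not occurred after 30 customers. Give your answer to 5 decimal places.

Needing more than 30 customers ⇔ fewer than 5 successes in the first 30. With X ~ Binomial(30, 0.20), P(Y > 30) = P(X ≤ 4).
  k=0: C(30,0)·0.20^0·0.80^30 = 0.0012379
  k=1: C(30,1)·0.20^1·0.80^29 = 0.0092846
  k=2: C(30,2)·0.20^2·0.80^28 = 0.0336565
  k=3: C(30,3)·0.20^3·0.80^27 = 0.0785318
  k=4: C(30,4)·0.20^4·0.80^26 = 0.1325224
P(X ≤ 4) = 0.2552333

0.25523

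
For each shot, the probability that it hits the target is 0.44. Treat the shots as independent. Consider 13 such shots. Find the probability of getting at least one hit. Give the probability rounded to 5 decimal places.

0.99947

P(at least one) = 1 − P(none) = 1 − (1 − 0.44)^13
= 1 − 0.0005327 = 0.9994673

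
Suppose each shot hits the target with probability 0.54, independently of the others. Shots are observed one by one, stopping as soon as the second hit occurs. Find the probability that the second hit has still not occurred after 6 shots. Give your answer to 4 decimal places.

Needing more than 6 shots ⇔ fewer than 2 successes in the first 6. With X ~ Binomial(6, 0.54), P(Y > 6) = P(X ≤ 1).
  k=0: C(6,0)·0.54^0·0.46^6 = 0.009474
  k=1: C(6,1)·0.54^1·0.46^5 = 0.066732
P(X ≤ 1) = 0.076206

0.0762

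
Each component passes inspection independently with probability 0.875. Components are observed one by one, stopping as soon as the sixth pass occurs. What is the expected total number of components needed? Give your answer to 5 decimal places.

Y = total components until the sixth success; negative binomial with r=6, p=0.875.
E[Y] = r / p = 6 / 0.875 = 6.8571429

6.85714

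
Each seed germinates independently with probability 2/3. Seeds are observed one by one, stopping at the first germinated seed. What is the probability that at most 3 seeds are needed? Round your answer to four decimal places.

Y = number of seeds to the first success; geometric, p = 0.666667.
P(Y ≤ 3) = 1 − (1−p)^3 = 1 − 0.037037 = 0.962963

0.9630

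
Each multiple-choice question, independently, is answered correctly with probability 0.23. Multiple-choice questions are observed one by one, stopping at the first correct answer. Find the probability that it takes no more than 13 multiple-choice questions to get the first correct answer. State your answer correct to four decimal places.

0.9666

Y = number of multiple-choice questions to the first success; geometric, p = 0.23.
P(Y ≤ 13) = 1 − (1−p)^13 = 1 − 0.033449 = 0.966551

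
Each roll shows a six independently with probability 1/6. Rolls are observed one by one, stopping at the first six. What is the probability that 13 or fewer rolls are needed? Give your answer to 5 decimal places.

0.90654

Y = number of rolls to the first success; geometric, p = 0.166667.
P(Y ≤ 13) = 1 − (1−p)^13 = 1 − 0.0934639 = 0.9065361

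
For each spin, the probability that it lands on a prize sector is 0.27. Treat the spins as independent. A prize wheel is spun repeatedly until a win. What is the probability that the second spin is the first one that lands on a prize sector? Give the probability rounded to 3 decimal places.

0.197

Geometric (trials to first success), p = 0.27.
P(Y = 2) = (1−p)^1 · p = 0.73 · 0.27 = 0.19710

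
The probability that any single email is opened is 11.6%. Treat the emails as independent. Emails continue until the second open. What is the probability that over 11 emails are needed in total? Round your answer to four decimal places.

0.6295

Needing more than 11 emails ⇔ fewer than 2 successes in the first 11. With X ~ Binomial(11, 0.116), P(Y > 11) = P(X ≤ 1).
  k=0: C(11,0)·0.116^0·0.884^11 = 0.257617
  k=1: C(11,1)·0.116^1·0.884^10 = 0.371855
P(X ≤ 1) = 0.629472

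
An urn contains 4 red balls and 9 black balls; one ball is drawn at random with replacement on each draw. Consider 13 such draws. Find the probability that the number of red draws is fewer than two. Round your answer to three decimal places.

0.057

X ~ Binomial(13, 0.307692); P(X ≤ 1) = Σ C(13,k) p^k (1−p)^(13−k) over k:
  k=0: C(13,0)·0.307692^0·0.692308^13 = 0.00839
  k=1: C(13,1)·0.307692^1·0.692308^12 = 0.04849
Total = 0.05688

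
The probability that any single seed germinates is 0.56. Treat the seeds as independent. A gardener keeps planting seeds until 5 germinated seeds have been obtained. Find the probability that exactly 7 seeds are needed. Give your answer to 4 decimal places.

Y = trial on which the fifth success occurs; negative binomial, r=5, p=0.56.
P(Y=7) = C(6,4) · p^5 · (1−p)^2
= 15 · 0.055073 · 0.1936 = 0.159933

0.1599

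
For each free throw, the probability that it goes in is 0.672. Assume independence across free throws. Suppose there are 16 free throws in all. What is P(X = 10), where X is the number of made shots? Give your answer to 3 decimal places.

X ~ Binomial(n=16, p=0.672).
P(X=10) = C(16,10) · p^10 · (1−p)^6
= 8008 · 0.01878 · 0.0012452 = 0.18727

0.187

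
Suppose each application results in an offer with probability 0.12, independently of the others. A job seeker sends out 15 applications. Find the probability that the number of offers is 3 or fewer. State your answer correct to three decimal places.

0.904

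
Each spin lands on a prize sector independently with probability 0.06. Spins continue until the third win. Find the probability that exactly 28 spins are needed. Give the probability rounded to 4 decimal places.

0.0161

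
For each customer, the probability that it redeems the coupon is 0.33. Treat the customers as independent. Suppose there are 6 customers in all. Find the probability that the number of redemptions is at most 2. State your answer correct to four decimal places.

0.6870

X ~ Binomial(6, 0.33); P(X ≤ 2) = Σ C(6,k) p^k (1−p)^(6−k) over k:
  k=0: C(6,0)·0.33^0·0.67^6 = 0.090458
  k=1: C(6,1)·0.33^1·0.67^5 = 0.267325
  k=2: C(6,2)·0.33^2·0.67^4 = 0.329169
Total = 0.686952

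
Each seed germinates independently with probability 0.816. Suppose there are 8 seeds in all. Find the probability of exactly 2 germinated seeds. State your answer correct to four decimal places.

0.0007

X ~ Binomial(n=8, p=0.816).
P(X=2) = C(8,2) · p^2 · (1−p)^6
= 28 · 0.66586 · 3.8807e-05 = 0.000724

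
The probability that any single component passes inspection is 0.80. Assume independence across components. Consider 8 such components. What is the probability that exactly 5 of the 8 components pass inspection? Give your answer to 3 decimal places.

0.147

X ~ Binomial(n=8, p=0.80).
P(X=5) = C(8,5) · p^5 · (1−p)^3
= 56 · 0.32768 · 0.008 = 0.14680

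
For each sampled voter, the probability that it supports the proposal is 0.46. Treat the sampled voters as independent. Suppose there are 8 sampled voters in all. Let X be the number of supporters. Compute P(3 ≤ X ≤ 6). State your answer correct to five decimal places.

X ~ Binomial(8, 0.46); P(3 ≤ X ≤ 6) = Σ C(8,k) p^k (1−p)^(8−k) over k:
  k=3: C(8,3)·0.46^3·0.54^5 = 0.2502824
  k=4: C(8,4)·0.46^4·0.54^4 = 0.2665044
  k=5: C(8,5)·0.46^5·0.54^3 = 0.1816178
  k=6: C(8,6)·0.46^6·0.54^2 = 0.0773557
Total = 0.7757604

0.77576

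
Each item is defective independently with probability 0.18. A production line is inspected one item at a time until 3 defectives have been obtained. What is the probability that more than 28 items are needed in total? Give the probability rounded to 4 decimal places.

0.0979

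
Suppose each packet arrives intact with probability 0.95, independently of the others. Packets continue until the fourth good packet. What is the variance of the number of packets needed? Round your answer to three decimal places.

0.222

Y = total packets until the fourth success; negative binomial with r=4, p=0.95.
Var(Y) = r(1−p)/p² = 4·0.05 / 0.95² = 0.22161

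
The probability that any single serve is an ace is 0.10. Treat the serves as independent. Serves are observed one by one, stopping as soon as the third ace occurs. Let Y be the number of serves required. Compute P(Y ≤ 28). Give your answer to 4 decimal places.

Finishing within 28 serves ⇔ at least 3 successes in the first 28. With X ~ Binomial(28, 0.10), P(Y ≤ 28) = 1 − P(X ≤ 2).
  k=0: C(28,0)·0.10^0·0.90^28 = 0.052335
  k=1: C(28,1)·0.10^1·0.90^27 = 0.162819
  k=2: C(28,2)·0.10^2·0.90^26 = 0.244229
1 − 0.459383 = 0.540617

0.5406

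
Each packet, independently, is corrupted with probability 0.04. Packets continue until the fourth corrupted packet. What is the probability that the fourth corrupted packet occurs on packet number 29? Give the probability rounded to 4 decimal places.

Y = trial on which the fourth success occurs; negative binomial, r=4, p=0.04.
P(Y=29) = C(28,3) · p^4 · (1−p)^25
= 3276 · 2.56e-06 · 0.3604 = 0.003022

0.0030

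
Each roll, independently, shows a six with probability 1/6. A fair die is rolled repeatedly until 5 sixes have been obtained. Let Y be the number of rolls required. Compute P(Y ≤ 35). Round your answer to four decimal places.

0.7157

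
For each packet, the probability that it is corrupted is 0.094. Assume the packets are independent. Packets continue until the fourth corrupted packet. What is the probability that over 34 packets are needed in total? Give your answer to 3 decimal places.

0.601

Needing more than 34 packets ⇔ fewer than 4 successes in the first 34. With X ~ Binomial(34, 0.094), P(Y > 34) = P(X ≤ 3).
  k=0: C(34,0)·0.094^0·0.906^34 = 0.03486
  k=1: C(34,1)·0.094^1·0.906^33 = 0.12298
  k=2: C(34,2)·0.094^2·0.906^32 = 0.21053
  k=3: C(34,3)·0.094^3·0.906^31 = 0.23300
P(X ≤ 3) = 0.60137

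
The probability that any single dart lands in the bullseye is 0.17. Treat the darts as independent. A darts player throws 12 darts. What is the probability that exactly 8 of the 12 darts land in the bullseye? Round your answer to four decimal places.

0.0002

X ~ Binomial(n=12, p=0.17).
P(X=8) = C(12,8) · p^8 · (1−p)^4
= 495 · 6.9758e-07 · 0.47458 = 0.000164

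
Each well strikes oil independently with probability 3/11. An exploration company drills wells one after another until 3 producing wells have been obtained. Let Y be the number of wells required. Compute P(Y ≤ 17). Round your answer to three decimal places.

0.882

Finishing within 17 wells ⇔ at least 3 successes in the first 17. With X ~ Binomial(17, 0.272727), P(Y ≤ 17) = 1 − P(X ≤ 2).
  k=0: C(17,0)·0.272727^0·0.727273^17 = 0.00446
  k=1: C(17,1)·0.272727^1·0.727273^16 = 0.02840
  k=2: C(17,2)·0.272727^2·0.727273^15 = 0.08520
1 − 0.11806 = 0.88194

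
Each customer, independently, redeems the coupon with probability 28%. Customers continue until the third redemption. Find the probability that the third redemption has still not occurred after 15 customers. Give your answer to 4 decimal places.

Needing more than 15 customers ⇔ fewer than 3 successes in the first 15. With X ~ Binomial(15, 0.28), P(Y > 15) = P(X ≤ 2).
  k=0: C(15,0)·0.28^0·0.72^15 = 0.007244
  k=1: C(15,1)·0.28^1·0.72^14 = 0.042258
  k=2: C(15,2)·0.28^2·0.72^13 = 0.115034
P(X ≤ 2) = 0.164536

0.1645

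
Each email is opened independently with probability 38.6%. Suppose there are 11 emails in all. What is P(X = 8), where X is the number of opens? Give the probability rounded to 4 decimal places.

X ~ Binomial(n=11, p=0.386).
P(X=8) = C(11,8) · p^8 · (1−p)^3
= 165 · 0.00049283 · 0.23148 = 0.018823

0.0188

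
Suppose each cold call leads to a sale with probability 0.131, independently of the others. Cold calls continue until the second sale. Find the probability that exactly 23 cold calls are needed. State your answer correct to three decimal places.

0.020

Y = trial on which the second success occurs; negative binomial, r=2, p=0.131.
P(Y=23) = C(22,1) · p^2 · (1−p)^21
= 22 · 0.017161 · 0.05241 = 0.01979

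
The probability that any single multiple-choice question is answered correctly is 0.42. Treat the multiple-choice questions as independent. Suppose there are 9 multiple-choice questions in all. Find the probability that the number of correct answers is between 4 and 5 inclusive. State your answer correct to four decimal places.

X ~ Binomial(9, 0.42); P(4 ≤ X ≤ 5) = Σ C(9,k) p^k (1−p)^(9−k) over k:
  k=4: C(9,4)·0.42^4·0.58^5 = 0.257340
  k=5: C(9,5)·0.42^5·0.58^4 = 0.186350
Total = 0.443690

0.4437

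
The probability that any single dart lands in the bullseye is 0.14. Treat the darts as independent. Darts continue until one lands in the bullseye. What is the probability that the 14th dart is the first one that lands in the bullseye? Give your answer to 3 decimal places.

Geometric (trials to first success), p = 0.14.
P(Y = 14) = (1−p)^13 · p = 0.14076 · 0.14 = 0.01971

0.020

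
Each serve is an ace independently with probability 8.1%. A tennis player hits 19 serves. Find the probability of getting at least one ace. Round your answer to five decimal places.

P(at least one) = 1 − P(none) = 1 − (1 − 0.081)^19
= 1 − 0.2009068 = 0.7990932

0.79909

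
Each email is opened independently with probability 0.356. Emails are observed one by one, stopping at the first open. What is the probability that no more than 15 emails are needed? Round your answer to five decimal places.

Y = number of emails to the first success; geometric, p = 0.356.
P(Y ≤ 15) = 1 − (1−p)^15 = 1 − 0.0013592 = 0.9986408

0.99864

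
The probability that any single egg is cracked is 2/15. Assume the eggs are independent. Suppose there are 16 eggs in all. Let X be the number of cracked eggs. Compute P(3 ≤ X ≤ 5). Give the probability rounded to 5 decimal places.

X ~ Binomial(16, 0.133333); P(3 ≤ X ≤ 5) = Σ C(16,k) p^k (1−p)^(16−k) over k:
  k=3: C(16,3)·0.133333^3·0.866667^13 = 0.2065768
  k=4: C(16,4)·0.133333^4·0.866667^12 = 0.1032884
  k=5: C(16,5)·0.133333^5·0.866667^11 = 0.0381372
Total = 0.3480024

0.34800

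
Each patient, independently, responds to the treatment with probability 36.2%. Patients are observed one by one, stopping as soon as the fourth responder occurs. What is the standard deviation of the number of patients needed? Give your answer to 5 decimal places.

Y = total patients until the fourth success; negative binomial with r=4, p=0.362.
SD(Y) = √[r(1−p)/p²] = √(19.4743750) = 4.4129780

4.41298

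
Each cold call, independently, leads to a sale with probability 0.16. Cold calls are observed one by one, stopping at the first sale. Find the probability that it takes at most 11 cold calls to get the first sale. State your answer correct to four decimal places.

0.8531

Y = number of cold calls to the first success; geometric, p = 0.16.
P(Y ≤ 11) = 1 − (1−p)^11 = 1 − 0.146917 = 0.853083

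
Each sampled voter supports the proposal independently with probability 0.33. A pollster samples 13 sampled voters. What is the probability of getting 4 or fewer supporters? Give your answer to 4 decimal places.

0.5624

X ~ Binomial(13, 0.33); P(X ≤ 4) = Σ C(13,k) p^k (1−p)^(13−k) over k:
  k=0: C(13,0)·0.33^0·0.67^13 = 0.005482
  k=1: C(13,1)·0.33^1·0.67^12 = 0.035104
  k=2: C(13,2)·0.33^2·0.67^11 = 0.103740
  k=3: C(13,3)·0.33^3·0.67^10 = 0.187351
  k=4: C(13,4)·0.33^4·0.67^9 = 0.230693
Total = 0.562370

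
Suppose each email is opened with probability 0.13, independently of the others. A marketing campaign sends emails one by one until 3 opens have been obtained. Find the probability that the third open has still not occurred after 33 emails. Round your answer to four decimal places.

0.1789

Needing more than 33 emails ⇔ fewer than 3 successes in the first 33. With X ~ Binomial(33, 0.13), P(Y > 33) = P(X ≤ 2).
  k=0: C(33,0)·0.13^0·0.87^33 = 0.010096
  k=1: C(33,1)·0.13^1·0.87^32 = 0.049782
  k=2: C(33,2)·0.13^2·0.87^31 = 0.119019
P(X ≤ 2) = 0.178897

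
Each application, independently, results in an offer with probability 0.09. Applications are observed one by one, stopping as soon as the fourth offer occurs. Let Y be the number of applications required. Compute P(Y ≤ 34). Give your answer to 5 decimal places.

0.36669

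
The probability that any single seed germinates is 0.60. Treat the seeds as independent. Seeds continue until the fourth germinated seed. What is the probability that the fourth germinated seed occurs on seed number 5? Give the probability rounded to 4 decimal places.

0.2074

Y = trial on which the fourth success occurs; negative binomial, r=4, p=0.60.
P(Y=5) = C(4,3) · p^4 · (1−p)^1
= 4 · 0.1296 · 0.4 = 0.207360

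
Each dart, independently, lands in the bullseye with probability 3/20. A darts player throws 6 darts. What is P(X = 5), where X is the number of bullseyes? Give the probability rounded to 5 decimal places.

X ~ Binomial(n=6, p=0.15).
P(X=5) = C(6,5) · p^5 · (1−p)^1
= 6 · 7.5937e-05 · 0.85 = 0.0003873

0.00039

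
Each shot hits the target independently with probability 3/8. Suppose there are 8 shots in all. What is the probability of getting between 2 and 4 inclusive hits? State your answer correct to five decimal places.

X ~ Binomial(8, 0.375); P(2 ≤ X ≤ 4) = Σ C(8,k) p^k (1−p)^(8−k) over k:
  k=2: C(8,2)·0.375^2·0.625^6 = 0.2346933
  k=3: C(8,3)·0.375^3·0.625^5 = 0.2816319
  k=4: C(8,4)·0.375^4·0.625^4 = 0.2112240
Total = 0.7275492

0.72755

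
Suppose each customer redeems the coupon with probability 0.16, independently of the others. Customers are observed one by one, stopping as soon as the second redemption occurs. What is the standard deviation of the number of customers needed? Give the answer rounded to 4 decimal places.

Y = total customers until the second success; negative binomial with r=2, p=0.16.
SD(Y) = √[r(1−p)/p²] = √(65.625000) = 8.100926

8.1009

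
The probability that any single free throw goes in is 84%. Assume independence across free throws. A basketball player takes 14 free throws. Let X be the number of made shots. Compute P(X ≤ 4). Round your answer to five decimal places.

X ~ Binomial(14, 0.84); P(X ≤ 4) = Σ C(14,k) p^k (1−p)^(14−k) over k:
  k=0: C(14,0)·0.84^0·0.16^14 = 0.0000000
  k=1: C(14,1)·0.84^1·0.16^13 = 0.0000000
  k=2: C(14,2)·0.84^2·0.16^12 = 0.0000000
  k=3: C(14,3)·0.84^3·0.16^11 = 0.0000004
  k=4: C(14,4)·0.84^4·0.16^10 = 0.0000055
Total = 0.0000059

0.00001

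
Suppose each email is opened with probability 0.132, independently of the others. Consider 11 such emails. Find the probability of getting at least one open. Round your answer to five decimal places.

P(at least one) = 1 − P(none) = 1 − (1 − 0.132)^11
= 1 − 0.2107254 = 0.7892746

0.78927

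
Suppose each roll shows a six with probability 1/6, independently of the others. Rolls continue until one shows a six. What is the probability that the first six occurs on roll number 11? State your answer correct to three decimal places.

Geometric (trials to first success), p = 0.166667.
P(Y = 11) = (1−p)^10 · p = 0.16151 · 0.166667 = 0.02692

0.027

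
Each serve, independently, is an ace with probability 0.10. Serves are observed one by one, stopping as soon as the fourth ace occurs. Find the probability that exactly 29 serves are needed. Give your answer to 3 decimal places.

0.024

Y = trial on which the fourth success occurs; negative binomial, r=4, p=0.10.
P(Y=29) = C(28,3) · p^4 · (1−p)^25
= 3276 · 0.0001 · 0.07179 = 0.02352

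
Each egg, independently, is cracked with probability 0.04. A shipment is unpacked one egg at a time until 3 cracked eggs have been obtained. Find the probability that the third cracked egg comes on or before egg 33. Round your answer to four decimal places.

Finishing within 33 eggs ⇔ at least 3 successes in the first 33. With X ~ Binomial(33, 0.04), P(Y ≤ 33) = 1 − P(X ≤ 2).
  k=0: C(33,0)·0.04^0·0.96^33 = 0.259986
  k=1: C(33,1)·0.04^1·0.96^32 = 0.357481
  k=2: C(33,2)·0.04^2·0.96^31 = 0.238321
1 − 0.855789 = 0.144211

0.1442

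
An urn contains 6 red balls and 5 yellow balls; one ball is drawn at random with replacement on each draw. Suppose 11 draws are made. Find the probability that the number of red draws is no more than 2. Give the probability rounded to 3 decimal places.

0.016

X ~ Binomial(11, 0.545455); P(X ≤ 2) = Σ C(11,k) p^k (1−p)^(11−k) over k:
  k=0: C(11,0)·0.545455^0·0.454545^11 = 0.00017
  k=1: C(11,1)·0.545455^1·0.454545^10 = 0.00226
  k=2: C(11,2)·0.545455^2·0.454545^9 = 0.01355
Total = 0.01598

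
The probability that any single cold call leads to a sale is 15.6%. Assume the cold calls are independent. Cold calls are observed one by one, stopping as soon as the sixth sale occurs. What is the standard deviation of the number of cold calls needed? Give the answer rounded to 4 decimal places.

14.4252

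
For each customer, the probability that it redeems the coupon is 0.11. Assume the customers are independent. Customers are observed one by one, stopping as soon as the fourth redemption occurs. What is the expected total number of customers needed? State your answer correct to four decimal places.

36.3636

Y = total customers until the fourth success; negative binomial with r=4, p=0.11.
E[Y] = r / p = 4 / 0.11 = 36.363636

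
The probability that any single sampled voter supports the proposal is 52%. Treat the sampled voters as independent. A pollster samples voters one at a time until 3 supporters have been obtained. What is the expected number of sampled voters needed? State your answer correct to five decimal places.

5.76923

Y = total sampled voters until the third success; negative binomial with r=3, p=0.52.
E[Y] = r / p = 3 / 0.52 = 5.7692308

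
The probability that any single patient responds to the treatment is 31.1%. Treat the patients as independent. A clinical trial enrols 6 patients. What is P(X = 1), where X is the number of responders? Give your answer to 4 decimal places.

0.2897

X ~ Binomial(n=6, p=0.311).
P(X=1) = C(6,1) · p^1 · (1−p)^5
= 6 · 0.311 · 0.15527 = 0.289740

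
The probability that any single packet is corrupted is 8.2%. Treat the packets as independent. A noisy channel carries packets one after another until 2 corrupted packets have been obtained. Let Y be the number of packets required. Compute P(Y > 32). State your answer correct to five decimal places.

Needing more than 32 packets ⇔ fewer than 2 successes in the first 32. With X ~ Binomial(32, 0.082), P(Y > 32) = P(X ≤ 1).
  k=0: C(32,0)·0.082^0·0.918^32 = 0.0647092
  k=1: C(32,1)·0.082^1·0.918^31 = 0.1849639
P(X ≤ 1) = 0.2496731

0.24967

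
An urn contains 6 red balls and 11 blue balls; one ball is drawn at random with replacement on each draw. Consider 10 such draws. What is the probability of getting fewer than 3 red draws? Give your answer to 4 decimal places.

X ~ Binomial(10, 0.352941); P(X ≤ 2) = Σ C(10,k) p^k (1−p)^(10−k) over k:
  k=0: C(10,0)·0.352941^0·0.647059^10 = 0.012866
  k=1: C(10,1)·0.352941^1·0.647059^9 = 0.070177
  k=2: C(10,2)·0.352941^2·0.647059^8 = 0.172253
Total = 0.255296

0.2553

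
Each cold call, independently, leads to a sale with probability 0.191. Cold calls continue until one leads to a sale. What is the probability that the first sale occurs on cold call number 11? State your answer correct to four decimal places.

0.0229

Geometric (trials to first success), p = 0.191.
P(Y = 11) = (1−p)^10 · p = 0.12008 · 0.191 = 0.022936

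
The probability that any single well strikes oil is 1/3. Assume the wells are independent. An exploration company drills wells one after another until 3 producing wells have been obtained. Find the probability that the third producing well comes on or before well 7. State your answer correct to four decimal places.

Finishing within 7 wells ⇔ at least 3 successes in the first 7. With X ~ Binomial(7, 0.333333), P(Y ≤ 7) = 1 − P(X ≤ 2).
  k=0: C(7,0)·0.333333^0·0.666667^7 = 0.058528
  k=1: C(7,1)·0.333333^1·0.666667^6 = 0.204847
  k=2: C(7,2)·0.333333^2·0.666667^5 = 0.307270
1 − 0.570645 = 0.429355

0.4294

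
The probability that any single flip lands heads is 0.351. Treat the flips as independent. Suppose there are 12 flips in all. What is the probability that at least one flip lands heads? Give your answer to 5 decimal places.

P(at least one) = 1 − P(none) = 1 − (1 − 0.351)^12
= 1 − 0.0055839 = 0.9944161

0.99442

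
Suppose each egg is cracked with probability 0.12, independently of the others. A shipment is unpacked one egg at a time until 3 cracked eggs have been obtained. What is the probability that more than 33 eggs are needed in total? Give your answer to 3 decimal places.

0.225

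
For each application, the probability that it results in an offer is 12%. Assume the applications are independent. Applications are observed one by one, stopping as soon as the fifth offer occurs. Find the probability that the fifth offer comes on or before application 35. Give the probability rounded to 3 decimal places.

Finishing within 35 applications ⇔ at least 5 successes in the first 35. With X ~ Binomial(35, 0.12), P(Y ≤ 35) = 1 − P(X ≤ 4).
  k=0: C(35,0)·0.12^0·0.88^35 = 0.01140
  k=1: C(35,1)·0.12^1·0.88^34 = 0.05441
  k=2: C(35,2)·0.12^2·0.88^33 = 0.12613
  k=3: C(35,3)·0.12^3·0.88^32 = 0.18919
  k=4: C(35,4)·0.12^4·0.88^31 = 0.20639
1 − 0.58751 = 0.41249

0.412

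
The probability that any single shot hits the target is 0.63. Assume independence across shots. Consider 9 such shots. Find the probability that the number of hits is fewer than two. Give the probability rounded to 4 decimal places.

0.0021

X ~ Binomial(9, 0.63); P(X ≤ 1) = Σ C(9,k) p^k (1−p)^(9−k) over k:
  k=0: C(9,0)·0.63^0·0.37^9 = 0.000130
  k=1: C(9,1)·0.63^1·0.37^8 = 0.001992
Total = 0.002122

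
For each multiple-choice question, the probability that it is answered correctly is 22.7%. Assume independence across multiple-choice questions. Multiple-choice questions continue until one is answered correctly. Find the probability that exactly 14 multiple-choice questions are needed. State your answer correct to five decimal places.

0.00799

Geometric (trials to first success), p = 0.227.
P(Y = 14) = (1−p)^13 · p = 0.035183 · 0.227 = 0.0079866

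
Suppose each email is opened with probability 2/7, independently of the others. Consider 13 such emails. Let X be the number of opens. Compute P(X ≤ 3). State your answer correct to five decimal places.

X ~ Binomial(13, 0.285714); P(X ≤ 3) = Σ C(13,k) p^k (1−p)^(13−k) over k:
  k=0: C(13,0)·0.285714^0·0.714286^13 = 0.0125990
  k=1: C(13,1)·0.285714^1·0.714286^12 = 0.0655147
  k=2: C(13,2)·0.285714^2·0.714286^11 = 0.1572353
  k=3: C(13,3)·0.285714^3·0.714286^10 = 0.2306118
Total = 0.4659608

0.46596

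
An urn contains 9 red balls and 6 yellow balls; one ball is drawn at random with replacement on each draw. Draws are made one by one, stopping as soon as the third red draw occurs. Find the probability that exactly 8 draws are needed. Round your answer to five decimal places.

0.04645

Y = trial on which the third success occurs; negative binomial, r=3, p=0.60.
P(Y=8) = C(7,2) · p^3 · (1−p)^5
= 21 · 0.216 · 0.01024 = 0.0464486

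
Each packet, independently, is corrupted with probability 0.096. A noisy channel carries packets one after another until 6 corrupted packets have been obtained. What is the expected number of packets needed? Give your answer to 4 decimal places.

62.5000

Y = total packets until the sixth success; negative binomial with r=6, p=0.096.
E[Y] = r / p = 6 / 0.096 = 62.500000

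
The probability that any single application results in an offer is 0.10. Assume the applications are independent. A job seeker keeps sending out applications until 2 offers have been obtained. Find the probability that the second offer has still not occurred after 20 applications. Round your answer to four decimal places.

0.3917

Needing more than 20 applications ⇔ fewer than 2 successes in the first 20. With X ~ Binomial(20, 0.10), P(Y > 20) = P(X ≤ 1).
  k=0: C(20,0)·0.10^0·0.90^20 = 0.121577
  k=1: C(20,1)·0.10^1·0.90^19 = 0.270170
P(X ≤ 1) = 0.391747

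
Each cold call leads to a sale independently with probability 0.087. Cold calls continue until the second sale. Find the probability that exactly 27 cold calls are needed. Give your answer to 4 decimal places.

0.0202

Y = trial on which the second success occurs; negative binomial, r=2, p=0.087.
P(Y=27) = C(26,1) · p^2 · (1−p)^25
= 26 · 0.007569 · 0.10275 = 0.020220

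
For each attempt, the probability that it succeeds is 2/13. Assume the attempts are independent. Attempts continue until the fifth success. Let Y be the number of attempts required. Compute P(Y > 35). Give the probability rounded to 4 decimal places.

0.3570

Needing more than 35 attempts ⇔ fewer than 5 successes in the first 35. With X ~ Binomial(35, 0.153846), P(Y > 35) = P(X ≤ 4).
  k=0: C(35,0)·0.153846^0·0.846154^35 = 0.002889
  k=1: C(35,1)·0.153846^1·0.846154^34 = 0.018384
  k=2: C(35,2)·0.153846^2·0.846154^33 = 0.056822
  k=3: C(35,3)·0.153846^3·0.846154^32 = 0.113644
  k=4: C(35,4)·0.153846^4·0.846154^31 = 0.165301
P(X ≤ 4) = 0.357040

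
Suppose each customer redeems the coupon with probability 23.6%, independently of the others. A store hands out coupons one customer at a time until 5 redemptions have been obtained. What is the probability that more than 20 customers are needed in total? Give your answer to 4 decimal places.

Needing more than 20 customers ⇔ fewer than 5 successes in the first 20. With X ~ Binomial(20, 0.236), P(Y > 20) = P(X ≤ 4).
  k=0: C(20,0)·0.236^0·0.764^20 = 0.004591
  k=1: C(20,1)·0.236^1·0.764^19 = 0.028361
  k=2: C(20,2)·0.236^2·0.764^18 = 0.083226
  k=3: C(20,3)·0.236^3·0.764^17 = 0.154251
  k=4: C(20,4)·0.236^4·0.764^16 = 0.202505
P(X ≤ 4) = 0.472933

0.4729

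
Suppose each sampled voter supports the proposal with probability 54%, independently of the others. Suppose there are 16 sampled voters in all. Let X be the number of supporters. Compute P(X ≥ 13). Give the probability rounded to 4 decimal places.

X ~ Binomial(16, 0.54); P(X ≥ 13) = Σ C(16,k) p^k (1−p)^(16−k) over k:
  k=13: C(16,13)·0.54^13·0.46^3 = 0.018096
  k=14: C(16,14)·0.54^14·0.46^2 = 0.004552
  k=15: C(16,15)·0.54^15·0.46^1 = 0.000712
  k=16: C(16,16)·0.54^16·0.46^0 = 0.000052
Total = 0.023413

0.0234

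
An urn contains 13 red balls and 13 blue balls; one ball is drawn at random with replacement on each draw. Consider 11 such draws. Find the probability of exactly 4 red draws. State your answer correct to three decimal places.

0.161

X ~ Binomial(n=11, p=0.50).
P(X=4) = C(11,4) · p^4 · (1−p)^7
= 330 · 0.0625 · 0.0078125 = 0.16113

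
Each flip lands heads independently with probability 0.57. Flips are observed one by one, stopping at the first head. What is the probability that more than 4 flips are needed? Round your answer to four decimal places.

0.0342

Y = number of flips to the first success; geometric, p = 0.57.
P(Y > 4) = P(first 4 all fail) = (1−p)^4 = 0.034188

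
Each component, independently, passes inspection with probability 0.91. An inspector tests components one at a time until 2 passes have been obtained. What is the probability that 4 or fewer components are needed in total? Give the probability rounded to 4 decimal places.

Finishing within 4 components ⇔ at least 2 successes in the first 4. With X ~ Binomial(4, 0.91), P(Y ≤ 4) = 1 − P(X ≤ 1).
  k=0: C(4,0)·0.91^0·0.09^4 = 0.000066
  k=1: C(4,1)·0.91^1·0.09^3 = 0.002654
1 − 0.002719 = 0.997281

0.9973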